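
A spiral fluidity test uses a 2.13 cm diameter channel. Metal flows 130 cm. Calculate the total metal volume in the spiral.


Formula: V = pi * (d/2)^2 * L  (cylinder volume)
Radius = 2.13/2 = 1.065 cm
V = pi * 1.065^2 * 130 = 463.2255 cm^3

463.2255 cm^3


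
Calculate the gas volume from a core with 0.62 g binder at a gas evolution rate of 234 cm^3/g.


Formula: V_gas = W_binder * gas_evolution_rate
V = 0.62 g * 234 cm^3/g = 145.0800 cm^3

145.0800 cm^3


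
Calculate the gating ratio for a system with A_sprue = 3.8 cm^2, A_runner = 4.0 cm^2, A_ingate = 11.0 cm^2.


Sprue:Runner:Ingate = 1 : 4.0/3.8 : 11.0/3.8 = 1:1.05:2.89


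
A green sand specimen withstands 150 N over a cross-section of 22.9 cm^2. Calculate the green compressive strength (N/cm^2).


Formula: Compressive Strength = Force / Area
Strength = 150 N / 22.9 cm^2 = 6.5502 N/cm^2


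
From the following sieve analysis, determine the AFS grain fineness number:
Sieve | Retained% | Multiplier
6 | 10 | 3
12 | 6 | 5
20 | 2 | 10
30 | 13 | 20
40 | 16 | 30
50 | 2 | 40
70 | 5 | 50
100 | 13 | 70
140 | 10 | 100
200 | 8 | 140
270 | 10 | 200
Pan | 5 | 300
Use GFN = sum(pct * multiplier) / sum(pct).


Formula: GFN = sum(pct * multiplier) / sum(pct)
sum(pct * multiplier) = 7680
sum(pct) = 100
GFN = 7680 / 100 = 76.80


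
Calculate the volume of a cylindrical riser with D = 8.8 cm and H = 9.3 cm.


Formula: V = pi * (D/2)^2 * H  (cylinder volume)
Radius = D/2 = 8.8/2 = 4.4 cm
V = pi * 4.4^2 * 9.3 = 565.6375 cm^3

Answer: 565.6375 cm^3


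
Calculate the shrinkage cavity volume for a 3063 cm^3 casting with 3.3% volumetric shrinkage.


Formula: V_shrink = V_casting * shrinkage_pct / 100
V_shrink = 3063 cm^3 * 3.3 / 100 = 101.0790 cm^3

101.0790 cm^3


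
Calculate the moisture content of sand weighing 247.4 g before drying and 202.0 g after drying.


Formula: MC = (W_wet - W_dry) / W_wet * 100
Water mass = 247.4 - 202.0 = 45.4 g
MC = 45.4 / 247.4 * 100 = 18.3508%


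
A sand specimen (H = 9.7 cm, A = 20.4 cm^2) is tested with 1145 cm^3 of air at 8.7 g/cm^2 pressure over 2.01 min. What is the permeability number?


Formula: Permeability Number P = (V * H) / (p * A * t)
Numerator: V * H = 1145 * 9.7 = 11106.5
Denominator: p * A * t = 8.7 * 20.4 * 2.01 = 356.7348
P = 11106.5 / 356.7348 = 31.1338

Final answer: 31.1338


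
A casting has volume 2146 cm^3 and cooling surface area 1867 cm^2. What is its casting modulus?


Formula: Casting Modulus M = V / A
M = 2146 cm^3 / 1867 cm^2 = 1.1494 cm

Final answer: 1.1494 cm


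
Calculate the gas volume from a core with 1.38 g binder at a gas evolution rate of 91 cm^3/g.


Formula: V_gas = W_binder * gas_evolution_rate
V = 1.38 g * 91 cm^3/g = 125.5800 cm^3

Final answer: 125.5800 cm^3


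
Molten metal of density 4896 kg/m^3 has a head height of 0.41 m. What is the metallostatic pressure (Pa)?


Formula: P = rho * g * h
rho * g = 4896 * 9.81 = 48029.76 N/m^3
P = 48029.76 * 0.41 = 19692.2016 Pa

Answer: 19692.2016 Pa


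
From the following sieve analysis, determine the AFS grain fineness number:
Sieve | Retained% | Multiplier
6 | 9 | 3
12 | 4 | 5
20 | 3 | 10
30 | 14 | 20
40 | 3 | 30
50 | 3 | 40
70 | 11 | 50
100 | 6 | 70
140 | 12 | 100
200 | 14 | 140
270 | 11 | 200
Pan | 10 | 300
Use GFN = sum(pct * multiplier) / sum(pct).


Formula: GFN = sum(pct * multiplier) / sum(pct)
sum(pct * multiplier) = 9897
sum(pct) = 100
GFN = 9897 / 100 = 98.97


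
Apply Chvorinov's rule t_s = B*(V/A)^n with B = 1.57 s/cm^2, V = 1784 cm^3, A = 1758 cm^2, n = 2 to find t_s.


Formula: t_s = B * (V/A)^n  (Chvorinov's rule, n=2)
Modulus M = V/A = 1784/1758 = 1.014790 cm
M^2 = 1.014790^2 = 1.029799 cm^2
t_s = 1.57 * 1.029799 = 1.6168 s


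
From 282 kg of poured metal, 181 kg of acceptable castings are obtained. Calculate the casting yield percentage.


Formula: Casting Yield = (W_good / W_total) * 100
Yield = (181 kg / 282 kg) * 100 = 64.1844%


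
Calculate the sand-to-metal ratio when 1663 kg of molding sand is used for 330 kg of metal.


Formula: Sand-to-Metal Ratio = W_sand / W_metal
Ratio = 1663 kg / 330 kg = 5.0394

Final answer: 5.0394


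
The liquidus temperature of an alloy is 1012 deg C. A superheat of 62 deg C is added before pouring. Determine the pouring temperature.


Formula: T_pour = T_melt + Superheat
T_pour = 1012 + 62 = 1074 deg C

1074 deg C


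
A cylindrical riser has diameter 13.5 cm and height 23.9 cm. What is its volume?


Formula: V = pi * (D/2)^2 * H  (cylinder volume)
Radius = D/2 = 13.5/2 = 6.75 cm
V = pi * 6.75^2 * 23.9 = 3421.0177 cm^3


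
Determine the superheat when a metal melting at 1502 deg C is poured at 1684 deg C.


Formula: Superheat = T_pour - T_melt
Superheat = 1684 - 1502 = 182 deg C

182 deg C


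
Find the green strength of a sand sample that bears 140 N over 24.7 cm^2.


Formula: Compressive Strength = Force / Area
Strength = 140 N / 24.7 cm^2 = 5.6680 N/cm^2

5.6680 N/cm^2


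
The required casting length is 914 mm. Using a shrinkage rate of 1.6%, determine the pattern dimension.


Formula: L_pattern = L_casting * (1 + shrinkage_rate/100)
Shrinkage factor = 1 + 1.6/100 = 1.016
L_pattern = 914 mm * 1.016 = 928.6240 mm

928.6240 mm


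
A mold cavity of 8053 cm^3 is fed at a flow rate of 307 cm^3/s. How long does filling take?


Formula: t_fill = V_mold / Q_flow
t = 8053 cm^3 / 307 cm^3/s = 26.2313 s

Answer: 26.2313 s


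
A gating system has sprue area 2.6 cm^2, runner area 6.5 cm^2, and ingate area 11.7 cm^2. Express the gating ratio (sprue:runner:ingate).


Sprue:Runner:Ingate = 1 : 6.5/2.6 : 11.7/2.6 = 1:2.50:4.50

Answer: 1:2.50:4.50


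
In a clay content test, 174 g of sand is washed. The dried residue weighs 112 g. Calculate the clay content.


Formula: Clay% = (W_total - W_washed) / W_total * 100
Clay mass = 174 - 112 = 62 g
Clay% = 62 / 174 * 100 = 35.6322%


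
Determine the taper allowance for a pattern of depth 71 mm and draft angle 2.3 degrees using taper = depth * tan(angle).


Formula: taper = depth * tan(draft_angle)
tan(2.3 deg) = 0.0401641
taper = 71 mm * 0.0401641 = 2.8517 mm

Answer: 2.8517 mm


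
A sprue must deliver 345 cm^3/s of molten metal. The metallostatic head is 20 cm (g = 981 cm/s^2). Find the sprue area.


Formula: v = sqrt(2*g*h), A = Q/v
Velocity: v = sqrt(2 * 981 * 20) = sqrt(39240) = 198.0909 cm/s
Sprue area: A = Q / v = 345 / 198.0909 = 1.7416 cm^2

1.7416 cm^2


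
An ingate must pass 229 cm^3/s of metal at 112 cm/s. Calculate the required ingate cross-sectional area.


Formula: A_ingate = Q / v  (continuity equation)
A = 229 cm^3/s / 112 cm/s = 2.0446 cm^2


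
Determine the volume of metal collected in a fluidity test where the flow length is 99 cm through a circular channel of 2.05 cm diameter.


Formula: V = pi * (d/2)^2 * L  (cylinder volume)
Radius = 2.05/2 = 1.025 cm
V = pi * 1.025^2 * 99 = 326.7629 cm^3

Final answer: 326.7629 cm^3


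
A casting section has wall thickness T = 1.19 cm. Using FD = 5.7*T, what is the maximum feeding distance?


Formula: FD = 5.7 * T  (riser feeding-distance rule)
FD = 5.7 * 1.19 cm = 6.7830 cm


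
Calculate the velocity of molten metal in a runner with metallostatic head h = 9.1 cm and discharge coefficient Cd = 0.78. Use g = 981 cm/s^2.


Formula: v = Cd * sqrt(2 * g * h)  (Torricelli with discharge coefficient)
2*g*h = 2 * 981 * 9.1 = 17854.2 cm^2/s^2
sqrt(17854.2) = 133.61961 cm/s
v = 0.78 * 133.61961 = 104.2233 cm/s

104.2233 cm/s


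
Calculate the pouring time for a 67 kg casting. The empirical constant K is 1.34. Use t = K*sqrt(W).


Formula: t = K * sqrt(W)
sqrt(W) = sqrt(67) = 8.18535
t = 1.34 * 8.18535 = 10.9684 s

10.9684 s


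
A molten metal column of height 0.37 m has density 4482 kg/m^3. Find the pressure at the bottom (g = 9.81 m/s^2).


Formula: P = rho * g * h
rho * g = 4482 * 9.81 = 43968.42 N/m^3
P = 43968.42 * 0.37 = 16268.3154 Pa

16268.3154 Pa


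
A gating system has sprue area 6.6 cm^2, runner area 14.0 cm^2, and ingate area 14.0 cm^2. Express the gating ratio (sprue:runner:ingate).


Sprue:Runner:Ingate = 1 : 14.0/6.6 : 14.0/6.6 = 1:2.12:2.12

1:2.12:2.12


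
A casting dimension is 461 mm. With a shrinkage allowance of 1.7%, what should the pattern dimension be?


Formula: L_pattern = L_casting * (1 + shrinkage_rate/100)
Shrinkage factor = 1 + 1.7/100 = 1.017
L_pattern = 461 mm * 1.017 = 468.8370 mm

468.8370 mm


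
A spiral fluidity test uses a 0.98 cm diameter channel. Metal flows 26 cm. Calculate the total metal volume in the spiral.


Formula: V = pi * (d/2)^2 * L  (cylinder volume)
Radius = 0.98/2 = 0.49 cm
V = pi * 0.49^2 * 26 = 19.6117 cm^3

Final answer: 19.6117 cm^3


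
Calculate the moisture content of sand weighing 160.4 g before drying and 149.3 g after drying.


Formula: MC = (W_wet - W_dry) / W_wet * 100
Water mass = 160.4 - 149.3 = 11.1 g
MC = 11.1 / 160.4 * 100 = 6.9202%

Final answer: 6.9202%


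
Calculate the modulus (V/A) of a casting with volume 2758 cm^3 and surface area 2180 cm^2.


Formula: Casting Modulus M = V / A
M = 2758 cm^3 / 2180 cm^2 = 1.2651 cm

1.2651 cm


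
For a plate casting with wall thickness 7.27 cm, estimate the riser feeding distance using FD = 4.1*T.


Formula: FD = 4.1 * T  (riser feeding-distance rule)
FD = 4.1 * 7.27 cm = 29.8070 cm


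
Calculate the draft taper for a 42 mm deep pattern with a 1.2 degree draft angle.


Formula: taper = depth * tan(draft_angle)
tan(1.2 deg) = 0.0209470
taper = 42 mm * 0.0209470 = 0.8798 mm


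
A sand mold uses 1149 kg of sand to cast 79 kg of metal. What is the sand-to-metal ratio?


Formula: Sand-to-Metal Ratio = W_sand / W_metal
Ratio = 1149 kg / 79 kg = 14.5443

Answer: 14.5443


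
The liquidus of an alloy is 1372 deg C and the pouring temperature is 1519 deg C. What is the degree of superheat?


Formula: Superheat = T_pour - T_melt
Superheat = 1519 - 1372 = 147 deg C

147 deg C


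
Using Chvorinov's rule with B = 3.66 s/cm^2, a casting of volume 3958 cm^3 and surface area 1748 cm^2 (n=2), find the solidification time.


Formula: t_s = B * (V/A)^n  (Chvorinov's rule, n=2)
Modulus M = V/A = 3958/1748 = 2.264302 cm
M^2 = 2.264302^2 = 5.127064 cm^2
t_s = 3.66 * 5.127064 = 18.7651 s

18.7651 s


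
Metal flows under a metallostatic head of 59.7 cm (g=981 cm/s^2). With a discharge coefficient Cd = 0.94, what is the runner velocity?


Formula: v = Cd * sqrt(2 * g * h)  (Torricelli with discharge coefficient)
2*g*h = 2 * 981 * 59.7 = 117131.4 cm^2/s^2
sqrt(117131.4) = 342.24465 cm/s
v = 0.94 * 342.24465 = 321.7100 cm/s


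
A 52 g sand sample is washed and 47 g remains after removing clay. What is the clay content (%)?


Formula: Clay% = (W_total - W_washed) / W_total * 100
Clay mass = 52 - 47 = 5 g
Clay% = 5 / 52 * 100 = 9.6154%

Answer: 9.6154%


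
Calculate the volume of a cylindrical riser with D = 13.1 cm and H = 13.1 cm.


Formula: V = pi * (D/2)^2 * H  (cylinder volume)
Radius = D/2 = 13.1/2 = 6.55 cm
V = pi * 6.55^2 * 13.1 = 1765.6465 cm^3


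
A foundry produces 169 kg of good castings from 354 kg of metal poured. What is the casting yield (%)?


Formula: Casting Yield = (W_good / W_total) * 100
Yield = (169 kg / 354 kg) * 100 = 47.7401%

47.7401%


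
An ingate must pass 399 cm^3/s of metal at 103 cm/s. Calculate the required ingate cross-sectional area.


Formula: A_ingate = Q / v  (continuity equation)
A = 399 cm^3/s / 103 cm/s = 3.8738 cm^2


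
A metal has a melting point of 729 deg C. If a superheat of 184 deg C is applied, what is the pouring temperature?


Formula: T_pour = T_melt + Superheat
T_pour = 729 + 184 = 913 deg C

Answer: 913 deg C


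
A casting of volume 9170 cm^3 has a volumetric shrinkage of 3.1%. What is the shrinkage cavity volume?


Formula: V_shrink = V_casting * shrinkage_pct / 100
V_shrink = 9170 cm^3 * 3.1 / 100 = 284.2700 cm^3

284.2700 cm^3


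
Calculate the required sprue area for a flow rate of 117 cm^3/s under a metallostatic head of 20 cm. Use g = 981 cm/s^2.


Formula: v = sqrt(2*g*h), A = Q/v
Velocity: v = sqrt(2 * 981 * 20) = sqrt(39240) = 198.0909 cm/s
Sprue area: A = Q / v = 117 / 198.0909 = 0.5906 cm^2


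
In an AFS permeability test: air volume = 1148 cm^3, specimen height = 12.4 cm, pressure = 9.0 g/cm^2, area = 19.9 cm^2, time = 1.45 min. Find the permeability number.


Formula: Permeability Number P = (V * H) / (p * A * t)
Numerator: V * H = 1148 * 12.4 = 14235.2
Denominator: p * A * t = 9.0 * 19.9 * 1.45 = 259.695
P = 14235.2 / 259.695 = 54.8151


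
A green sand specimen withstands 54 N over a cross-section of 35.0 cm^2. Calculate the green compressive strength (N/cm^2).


Formula: Compressive Strength = Force / Area
Strength = 54 N / 35.0 cm^2 = 1.5429 N/cm^2


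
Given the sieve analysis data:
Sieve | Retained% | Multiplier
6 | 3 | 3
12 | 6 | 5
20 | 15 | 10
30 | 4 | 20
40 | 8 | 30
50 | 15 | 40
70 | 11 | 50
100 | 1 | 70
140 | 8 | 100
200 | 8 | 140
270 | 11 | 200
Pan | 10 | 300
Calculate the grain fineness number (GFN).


Formula: GFN = sum(pct * multiplier) / sum(pct)
sum(pct * multiplier) = 8849
sum(pct) = 100
GFN = 8849 / 100 = 88.49


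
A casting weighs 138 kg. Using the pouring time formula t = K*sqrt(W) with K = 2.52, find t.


Formula: t = K * sqrt(W)
sqrt(W) = sqrt(138) = 11.74734
t = 2.52 * 11.74734 = 29.6033 s


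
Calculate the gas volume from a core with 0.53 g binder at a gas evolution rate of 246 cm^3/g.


Formula: V_gas = W_binder * gas_evolution_rate
V = 0.53 g * 246 cm^3/g = 130.3800 cm^3

Final answer: 130.3800 cm^3


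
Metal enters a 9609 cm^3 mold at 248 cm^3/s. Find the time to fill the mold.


Formula: t_fill = V_mold / Q_flow
t = 9609 cm^3 / 248 cm^3/s = 38.7460 s

Final answer: 38.7460 s


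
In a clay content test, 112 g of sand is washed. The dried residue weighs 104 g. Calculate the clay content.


Formula: Clay% = (W_total - W_washed) / W_total * 100
Clay mass = 112 - 104 = 8 g
Clay% = 8 / 112 * 100 = 7.1429%

Answer: 7.1429%


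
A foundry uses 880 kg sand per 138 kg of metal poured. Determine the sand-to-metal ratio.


Formula: Sand-to-Metal Ratio = W_sand / W_metal
Ratio = 880 kg / 138 kg = 6.3768

6.3768


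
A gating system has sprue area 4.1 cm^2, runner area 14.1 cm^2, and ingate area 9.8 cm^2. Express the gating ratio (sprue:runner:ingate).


Sprue:Runner:Ingate = 1 : 14.1/4.1 : 9.8/4.1 = 1:3.44:2.39

Answer: 1:3.44:2.39


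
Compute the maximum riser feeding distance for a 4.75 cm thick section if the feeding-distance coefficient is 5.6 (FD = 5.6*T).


Formula: FD = 5.6 * T  (riser feeding-distance rule)
FD = 5.6 * 4.75 cm = 26.6000 cm


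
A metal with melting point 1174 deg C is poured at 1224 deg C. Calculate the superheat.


Formula: Superheat = T_pour - T_melt
Superheat = 1224 - 1174 = 50 deg C

Final answer: 50 deg C


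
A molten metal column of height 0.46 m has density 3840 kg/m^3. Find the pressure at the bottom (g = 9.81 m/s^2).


Formula: P = rho * g * h
rho * g = 3840 * 9.81 = 37670.4 N/m^3
P = 37670.4 * 0.46 = 17328.3840 Pa

17328.3840 Pa


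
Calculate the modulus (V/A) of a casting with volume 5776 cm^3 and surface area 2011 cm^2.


Formula: Casting Modulus M = V / A
M = 5776 cm^3 / 2011 cm^2 = 2.8722 cm

Final answer: 2.8722 cm


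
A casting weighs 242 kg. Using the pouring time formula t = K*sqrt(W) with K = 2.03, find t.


Formula: t = K * sqrt(W)
sqrt(W) = sqrt(242) = 15.55635
t = 2.03 * 15.55635 = 31.5794 s


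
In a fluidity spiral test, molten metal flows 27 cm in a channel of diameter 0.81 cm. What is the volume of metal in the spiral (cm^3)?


Formula: V = pi * (d/2)^2 * L  (cylinder volume)
Radius = 0.81/2 = 0.405 cm
V = pi * 0.405^2 * 27 = 13.9131 cm^3


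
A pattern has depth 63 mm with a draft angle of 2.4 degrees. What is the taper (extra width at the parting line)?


Formula: taper = depth * tan(draft_angle)
tan(2.4 deg) = 0.0419124
taper = 63 mm * 0.0419124 = 2.6405 mm

2.6405 mm


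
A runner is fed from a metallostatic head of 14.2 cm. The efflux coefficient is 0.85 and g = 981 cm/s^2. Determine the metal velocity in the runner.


Formula: v = Cd * sqrt(2 * g * h)  (Torricelli with discharge coefficient)
2*g*h = 2 * 981 * 14.2 = 27860.4 cm^2/s^2
sqrt(27860.4) = 166.91435 cm/s
v = 0.85 * 166.91435 = 141.8772 cm/s

Answer: 141.8772 cm/s


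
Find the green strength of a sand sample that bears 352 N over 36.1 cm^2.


Formula: Compressive Strength = Force / Area
Strength = 352 N / 36.1 cm^2 = 9.7507 N/cm^2

9.7507 N/cm^2


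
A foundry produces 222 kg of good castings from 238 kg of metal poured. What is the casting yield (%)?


Formula: Casting Yield = (W_good / W_total) * 100
Yield = (222 kg / 238 kg) * 100 = 93.2773%


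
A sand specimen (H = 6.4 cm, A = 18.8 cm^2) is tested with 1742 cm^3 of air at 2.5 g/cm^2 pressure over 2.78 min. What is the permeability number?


Formula: Permeability Number P = (V * H) / (p * A * t)
Numerator: V * H = 1742 * 6.4 = 11148.8
Denominator: p * A * t = 2.5 * 18.8 * 2.78 = 130.66
P = 11148.8 / 130.66 = 85.3268

Answer: 85.3268


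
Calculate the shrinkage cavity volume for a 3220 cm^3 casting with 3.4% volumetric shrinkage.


Formula: V_shrink = V_casting * shrinkage_pct / 100
V_shrink = 3220 cm^3 * 3.4 / 100 = 109.4800 cm^3

Answer: 109.4800 cm^3


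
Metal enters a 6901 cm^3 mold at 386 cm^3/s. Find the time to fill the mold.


Formula: t_fill = V_mold / Q_flow
t = 6901 cm^3 / 386 cm^3/s = 17.8782 s

Final answer: 17.8782 s


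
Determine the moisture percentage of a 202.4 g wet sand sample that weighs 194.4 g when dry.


Formula: MC = (W_wet - W_dry) / W_wet * 100
Water mass = 202.4 - 194.4 = 8.0 g
MC = 8.0 / 202.4 * 100 = 3.9526%

3.9526%


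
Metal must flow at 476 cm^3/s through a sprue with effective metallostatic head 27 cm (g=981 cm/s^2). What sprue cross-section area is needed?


Formula: v = sqrt(2*g*h), A = Q/v
Velocity: v = sqrt(2 * 981 * 27) = sqrt(52974) = 230.1608 cm/s
Sprue area: A = Q / v = 476 / 230.1608 = 2.0681 cm^2


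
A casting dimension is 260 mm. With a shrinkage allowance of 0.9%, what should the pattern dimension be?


Formula: L_pattern = L_casting * (1 + shrinkage_rate/100)
Shrinkage factor = 1 + 0.9/100 = 1.009
L_pattern = 260 mm * 1.009 = 262.3400 mm

Answer: 262.3400 mm


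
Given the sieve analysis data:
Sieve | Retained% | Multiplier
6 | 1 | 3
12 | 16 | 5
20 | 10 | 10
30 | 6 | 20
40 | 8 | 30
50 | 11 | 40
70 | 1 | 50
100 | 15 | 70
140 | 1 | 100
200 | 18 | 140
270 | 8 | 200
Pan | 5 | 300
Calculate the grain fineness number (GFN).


Formula: GFN = sum(pct * multiplier) / sum(pct)
sum(pct * multiplier) = 7803
sum(pct) = 100
GFN = 7803 / 100 = 78.03

Answer: 78.03


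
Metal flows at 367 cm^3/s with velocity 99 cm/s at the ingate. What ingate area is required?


Formula: A_ingate = Q / v  (continuity equation)
A = 367 cm^3/s / 99 cm/s = 3.7071 cm^2

Final answer: 3.7071 cm^2


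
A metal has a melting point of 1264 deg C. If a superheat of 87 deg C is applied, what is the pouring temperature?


Formula: T_pour = T_melt + Superheat
T_pour = 1264 + 87 = 1351 deg C

Answer: 1351 deg C


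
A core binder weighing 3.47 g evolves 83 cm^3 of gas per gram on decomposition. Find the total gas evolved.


Formula: V_gas = W_binder * gas_evolution_rate
V = 3.47 g * 83 cm^3/g = 288.0100 cm^3

Final answer: 288.0100 cm^3


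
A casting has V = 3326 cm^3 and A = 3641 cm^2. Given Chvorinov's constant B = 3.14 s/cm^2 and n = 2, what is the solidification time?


Formula: t_s = B * (V/A)^n  (Chvorinov's rule, n=2)
Modulus M = V/A = 3326/3641 = 0.913485 cm
M^2 = 0.913485^2 = 0.834455 cm^2
t_s = 3.14 * 0.834455 = 2.6202 s

2.6202 s


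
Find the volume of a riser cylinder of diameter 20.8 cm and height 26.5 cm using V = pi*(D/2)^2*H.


Formula: V = pi * (D/2)^2 * H  (cylinder volume)
Radius = D/2 = 20.8/2 = 10.4 cm
V = pi * 10.4^2 * 26.5 = 9004.5585 cm^3

Answer: 9004.5585 cm^3


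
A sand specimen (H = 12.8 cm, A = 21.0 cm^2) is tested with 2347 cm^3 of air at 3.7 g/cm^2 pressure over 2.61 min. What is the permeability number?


Formula: Permeability Number P = (V * H) / (p * A * t)
Numerator: V * H = 2347 * 12.8 = 30041.6
Denominator: p * A * t = 3.7 * 21.0 * 2.61 = 202.797
P = 30041.6 / 202.797 = 148.1363

Final answer: 148.1363


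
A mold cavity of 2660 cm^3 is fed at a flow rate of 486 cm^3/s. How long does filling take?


Formula: t_fill = V_mold / Q_flow
t = 2660 cm^3 / 486 cm^3/s = 5.4733 s

5.4733 s


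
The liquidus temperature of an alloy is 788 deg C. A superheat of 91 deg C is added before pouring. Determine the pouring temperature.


Formula: T_pour = T_melt + Superheat
T_pour = 788 + 91 = 879 deg C


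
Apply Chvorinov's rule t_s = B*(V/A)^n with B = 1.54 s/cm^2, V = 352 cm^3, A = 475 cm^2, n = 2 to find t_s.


Formula: t_s = B * (V/A)^n  (Chvorinov's rule, n=2)
Modulus M = V/A = 352/475 = 0.741053 cm
M^2 = 0.741053^2 = 0.549160 cm^2
t_s = 1.54 * 0.549160 = 0.8457 s

0.8457 s


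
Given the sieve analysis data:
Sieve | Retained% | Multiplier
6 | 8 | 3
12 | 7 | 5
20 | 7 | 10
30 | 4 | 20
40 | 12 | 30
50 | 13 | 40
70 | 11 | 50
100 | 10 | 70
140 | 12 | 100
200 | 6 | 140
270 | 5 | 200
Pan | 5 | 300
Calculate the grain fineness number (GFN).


Formula: GFN = sum(pct * multiplier) / sum(pct)
sum(pct * multiplier) = 6879
sum(pct) = 100
GFN = 6879 / 100 = 68.79

68.79


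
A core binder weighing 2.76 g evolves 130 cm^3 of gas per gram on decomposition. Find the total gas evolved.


Formula: V_gas = W_binder * gas_evolution_rate
V = 2.76 g * 130 cm^3/g = 358.8000 cm^3

358.8000 cm^3


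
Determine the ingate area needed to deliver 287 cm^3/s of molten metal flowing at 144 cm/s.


Formula: A_ingate = Q / v  (continuity equation)
A = 287 cm^3/s / 144 cm/s = 1.9931 cm^2

1.9931 cm^2


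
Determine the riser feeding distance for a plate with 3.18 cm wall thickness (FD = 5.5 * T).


Formula: FD = 5.5 * T  (riser feeding-distance rule)
FD = 5.5 * 3.18 cm = 17.4900 cm


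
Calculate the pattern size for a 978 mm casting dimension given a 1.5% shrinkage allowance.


Formula: L_pattern = L_casting * (1 + shrinkage_rate/100)
Shrinkage factor = 1 + 1.5/100 = 1.015
L_pattern = 978 mm * 1.015 = 992.6700 mm

Final answer: 992.6700 mm


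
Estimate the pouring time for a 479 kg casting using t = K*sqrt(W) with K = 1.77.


Formula: t = K * sqrt(W)
sqrt(W) = sqrt(479) = 21.88607
t = 1.77 * 21.88607 = 38.7383 s

Answer: 38.7383 s


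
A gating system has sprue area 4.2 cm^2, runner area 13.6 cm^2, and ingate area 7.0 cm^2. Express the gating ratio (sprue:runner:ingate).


Sprue:Runner:Ingate = 1 : 13.6/4.2 : 7.0/4.2 = 1:3.24:1.67


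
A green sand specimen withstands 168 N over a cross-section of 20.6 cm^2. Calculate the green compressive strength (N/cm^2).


Formula: Compressive Strength = Force / Area
Strength = 168 N / 20.6 cm^2 = 8.1553 N/cm^2


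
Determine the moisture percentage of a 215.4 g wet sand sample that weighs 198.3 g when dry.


Formula: MC = (W_wet - W_dry) / W_wet * 100
Water mass = 215.4 - 198.3 = 17.1 g
MC = 17.1 / 215.4 * 100 = 7.9387%


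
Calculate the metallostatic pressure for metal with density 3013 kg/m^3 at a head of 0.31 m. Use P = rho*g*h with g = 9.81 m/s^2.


Formula: P = rho * g * h
rho * g = 3013 * 9.81 = 29557.53 N/m^3
P = 29557.53 * 0.31 = 9162.8343 Pa


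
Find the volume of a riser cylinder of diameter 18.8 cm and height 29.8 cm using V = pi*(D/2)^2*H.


Formula: V = pi * (D/2)^2 * H  (cylinder volume)
Radius = D/2 = 18.8/2 = 9.4 cm
V = pi * 9.4^2 * 29.8 = 8272.2156 cm^3

Final answer: 8272.2156 cm^3


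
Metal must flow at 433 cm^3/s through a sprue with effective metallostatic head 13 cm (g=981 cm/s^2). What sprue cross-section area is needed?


Formula: v = sqrt(2*g*h), A = Q/v
Velocity: v = sqrt(2 * 981 * 13) = sqrt(25506) = 159.7060 cm/s
Sprue area: A = Q / v = 433 / 159.7060 = 2.7112 cm^2


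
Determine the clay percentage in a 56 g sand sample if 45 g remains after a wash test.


Formula: Clay% = (W_total - W_washed) / W_total * 100
Clay mass = 56 - 45 = 11 g
Clay% = 11 / 56 * 100 = 19.6429%

Answer: 19.6429%


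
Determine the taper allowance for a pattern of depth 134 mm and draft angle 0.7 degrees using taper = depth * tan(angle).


Formula: taper = depth * tan(draft_angle)
tan(0.7 deg) = 0.0122179
taper = 134 mm * 0.0122179 = 1.6372 mm

Final answer: 1.6372 mm


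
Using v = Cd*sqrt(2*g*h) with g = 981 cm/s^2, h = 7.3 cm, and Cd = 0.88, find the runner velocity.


Formula: v = Cd * sqrt(2 * g * h)  (Torricelli with discharge coefficient)
2*g*h = 2 * 981 * 7.3 = 14322.6 cm^2/s^2
sqrt(14322.6) = 119.67707 cm/s
v = 0.88 * 119.67707 = 105.3158 cm/s

Answer: 105.3158 cm/s


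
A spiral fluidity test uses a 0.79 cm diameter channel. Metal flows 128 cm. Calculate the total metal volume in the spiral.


Formula: V = pi * (d/2)^2 * L  (cylinder volume)
Radius = 0.79/2 = 0.395 cm
V = pi * 0.395^2 * 128 = 62.7414 cm^3

Final answer: 62.7414 cm^3


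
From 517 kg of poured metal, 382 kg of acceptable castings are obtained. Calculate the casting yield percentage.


Formula: Casting Yield = (W_good / W_total) * 100
Yield = (382 kg / 517 kg) * 100 = 73.8878%

Final answer: 73.8878%


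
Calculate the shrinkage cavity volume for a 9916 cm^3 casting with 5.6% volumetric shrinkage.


Formula: V_shrink = V_casting * shrinkage_pct / 100
V_shrink = 9916 cm^3 * 5.6 / 100 = 555.2960 cm^3

555.2960 cm^3


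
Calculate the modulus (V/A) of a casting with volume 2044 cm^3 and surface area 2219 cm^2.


Formula: Casting Modulus M = V / A
M = 2044 cm^3 / 2219 cm^2 = 0.9211 cm

0.9211 cm


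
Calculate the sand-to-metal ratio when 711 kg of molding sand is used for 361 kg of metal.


Formula: Sand-to-Metal Ratio = W_sand / W_metal
Ratio = 711 kg / 361 kg = 1.9695

Answer: 1.9695


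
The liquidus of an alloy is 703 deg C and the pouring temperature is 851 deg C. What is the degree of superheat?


Formula: Superheat = T_pour - T_melt
Superheat = 851 - 703 = 148 deg C


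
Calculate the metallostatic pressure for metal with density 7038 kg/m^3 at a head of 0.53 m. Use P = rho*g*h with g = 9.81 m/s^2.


Formula: P = rho * g * h
rho * g = 7038 * 9.81 = 69042.78 N/m^3
P = 69042.78 * 0.53 = 36592.6734 Pa

Answer: 36592.6734 Pa


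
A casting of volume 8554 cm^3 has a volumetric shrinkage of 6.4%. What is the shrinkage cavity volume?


Formula: V_shrink = V_casting * shrinkage_pct / 100
V_shrink = 8554 cm^3 * 6.4 / 100 = 547.4560 cm^3

Answer: 547.4560 cm^3


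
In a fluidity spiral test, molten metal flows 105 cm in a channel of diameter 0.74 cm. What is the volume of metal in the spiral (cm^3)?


Formula: V = pi * (d/2)^2 * L  (cylinder volume)
Radius = 0.74/2 = 0.37 cm
V = pi * 0.37^2 * 105 = 45.1588 cm^3

45.1588 cm^3


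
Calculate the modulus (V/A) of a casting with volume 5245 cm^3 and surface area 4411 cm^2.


Formula: Casting Modulus M = V / A
M = 5245 cm^3 / 4411 cm^2 = 1.1891 cm

1.1891 cm


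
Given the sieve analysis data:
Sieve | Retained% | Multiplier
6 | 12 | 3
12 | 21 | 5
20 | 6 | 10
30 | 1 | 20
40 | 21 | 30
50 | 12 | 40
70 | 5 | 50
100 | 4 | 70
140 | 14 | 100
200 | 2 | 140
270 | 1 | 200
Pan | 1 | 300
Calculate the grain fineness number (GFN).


Formula: GFN = sum(pct * multiplier) / sum(pct)
sum(pct * multiplier) = 4041
sum(pct) = 100
GFN = 4041 / 100 = 40.41


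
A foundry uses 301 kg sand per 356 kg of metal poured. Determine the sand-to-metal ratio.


Formula: Sand-to-Metal Ratio = W_sand / W_metal
Ratio = 301 kg / 356 kg = 0.8455

Answer: 0.8455


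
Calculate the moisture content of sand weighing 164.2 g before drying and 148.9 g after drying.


Formula: MC = (W_wet - W_dry) / W_wet * 100
Water mass = 164.2 - 148.9 = 15.3 g
MC = 15.3 / 164.2 * 100 = 9.3179%

Final answer: 9.3179%


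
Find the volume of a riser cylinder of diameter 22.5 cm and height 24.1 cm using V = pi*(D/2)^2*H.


Formula: V = pi * (D/2)^2 * H  (cylinder volume)
Radius = D/2 = 22.5/2 = 11.25 cm
V = pi * 11.25^2 * 24.1 = 9582.3485 cm^3

Final answer: 9582.3485 cm^3


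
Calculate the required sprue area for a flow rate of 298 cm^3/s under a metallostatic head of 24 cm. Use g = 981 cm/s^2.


Formula: v = sqrt(2*g*h), A = Q/v
Velocity: v = sqrt(2 * 981 * 24) = sqrt(47088) = 216.9977 cm/s
Sprue area: A = Q / v = 298 / 216.9977 = 1.3733 cm^2

1.3733 cm^2


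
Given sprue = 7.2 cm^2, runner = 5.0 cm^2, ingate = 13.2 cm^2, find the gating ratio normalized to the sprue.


Sprue:Runner:Ingate = 1 : 5.0/7.2 : 13.2/7.2 = 1:0.69:1.83

Answer: 1:0.69:1.83


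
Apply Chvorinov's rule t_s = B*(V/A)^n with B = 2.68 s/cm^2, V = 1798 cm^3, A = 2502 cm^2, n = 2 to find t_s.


Formula: t_s = B * (V/A)^n  (Chvorinov's rule, n=2)
Modulus M = V/A = 1798/2502 = 0.718625 cm
M^2 = 0.718625^2 = 0.516422 cm^2
t_s = 2.68 * 0.516422 = 1.3840 s


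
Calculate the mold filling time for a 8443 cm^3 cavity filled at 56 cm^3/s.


Formula: t_fill = V_mold / Q_flow
t = 8443 cm^3 / 56 cm^3/s = 150.7679 s


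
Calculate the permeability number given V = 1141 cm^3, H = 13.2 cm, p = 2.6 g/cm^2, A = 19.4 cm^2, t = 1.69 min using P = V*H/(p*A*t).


Formula: Permeability Number P = (V * H) / (p * A * t)
Numerator: V * H = 1141 * 13.2 = 15061.2
Denominator: p * A * t = 2.6 * 19.4 * 1.69 = 85.2436
P = 15061.2 / 85.2436 = 176.6842

Answer: 176.6842


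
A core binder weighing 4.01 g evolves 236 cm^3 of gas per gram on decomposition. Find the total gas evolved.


Formula: V_gas = W_binder * gas_evolution_rate
V = 4.01 g * 236 cm^3/g = 946.3600 cm^3


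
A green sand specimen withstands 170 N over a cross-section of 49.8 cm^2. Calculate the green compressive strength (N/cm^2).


Formula: Compressive Strength = Force / Area
Strength = 170 N / 49.8 cm^2 = 3.4137 N/cm^2


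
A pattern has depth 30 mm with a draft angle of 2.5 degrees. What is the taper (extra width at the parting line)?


Formula: taper = depth * tan(draft_angle)
tan(2.5 deg) = 0.0436609
taper = 30 mm * 0.0436609 = 1.3098 mm

1.3098 mm


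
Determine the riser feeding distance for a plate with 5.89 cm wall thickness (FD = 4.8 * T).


Formula: FD = 4.8 * T  (riser feeding-distance rule)
FD = 4.8 * 5.89 cm = 28.2720 cm

Answer: 28.2720 cm


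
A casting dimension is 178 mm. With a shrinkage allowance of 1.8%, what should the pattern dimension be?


Formula: L_pattern = L_casting * (1 + shrinkage_rate/100)
Shrinkage factor = 1 + 1.8/100 = 1.018
L_pattern = 178 mm * 1.018 = 181.2040 mm

Final answer: 181.2040 mm


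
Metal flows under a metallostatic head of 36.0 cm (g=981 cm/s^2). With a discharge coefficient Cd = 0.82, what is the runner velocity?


Formula: v = Cd * sqrt(2 * g * h)  (Torricelli with discharge coefficient)
2*g*h = 2 * 981 * 36.0 = 70632.0 cm^2/s^2
sqrt(70632.0) = 265.76682 cm/s
v = 0.82 * 265.76682 = 217.9288 cm/s


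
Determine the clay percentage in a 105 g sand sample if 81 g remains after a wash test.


Formula: Clay% = (W_total - W_washed) / W_total * 100
Clay mass = 105 - 81 = 24 g
Clay% = 24 / 105 * 100 = 22.8571%

Final answer: 22.8571%


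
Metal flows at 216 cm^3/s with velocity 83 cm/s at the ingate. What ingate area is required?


Formula: A_ingate = Q / v  (continuity equation)
A = 216 cm^3/s / 83 cm/s = 2.6024 cm^2

Final answer: 2.6024 cm^2


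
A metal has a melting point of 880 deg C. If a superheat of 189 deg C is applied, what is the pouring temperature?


Formula: T_pour = T_melt + Superheat
T_pour = 880 + 189 = 1069 deg C


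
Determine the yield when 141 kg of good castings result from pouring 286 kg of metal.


Formula: Casting Yield = (W_good / W_total) * 100
Yield = (141 kg / 286 kg) * 100 = 49.3007%

Final answer: 49.3007%


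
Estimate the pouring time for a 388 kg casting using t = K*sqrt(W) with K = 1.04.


Formula: t = K * sqrt(W)
sqrt(W) = sqrt(388) = 19.69772
t = 1.04 * 19.69772 = 20.4856 s


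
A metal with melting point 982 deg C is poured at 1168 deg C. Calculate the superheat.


Formula: Superheat = T_pour - T_melt
Superheat = 1168 - 982 = 186 deg C


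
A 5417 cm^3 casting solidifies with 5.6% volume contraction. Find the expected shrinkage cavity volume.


Formula: V_shrink = V_casting * shrinkage_pct / 100
V_shrink = 5417 cm^3 * 5.6 / 100 = 303.3520 cm^3

303.3520 cm^3


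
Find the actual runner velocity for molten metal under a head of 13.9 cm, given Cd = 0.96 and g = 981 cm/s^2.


Formula: v = Cd * sqrt(2 * g * h)  (Torricelli with discharge coefficient)
2*g*h = 2 * 981 * 13.9 = 27271.8 cm^2/s^2
sqrt(27271.8) = 165.14176 cm/s
v = 0.96 * 165.14176 = 158.5361 cm/s

158.5361 cm/s


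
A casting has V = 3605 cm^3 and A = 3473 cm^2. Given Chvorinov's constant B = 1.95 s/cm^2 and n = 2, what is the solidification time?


Formula: t_s = B * (V/A)^n  (Chvorinov's rule, n=2)
Modulus M = V/A = 3605/3473 = 1.038007 cm
M^2 = 1.038007^2 = 1.077459 cm^2
t_s = 1.95 * 1.077459 = 2.1010 s

Answer: 2.1010 s


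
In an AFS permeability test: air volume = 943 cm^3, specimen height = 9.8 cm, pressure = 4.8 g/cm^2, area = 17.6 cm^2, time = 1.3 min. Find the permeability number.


Formula: Permeability Number P = (V * H) / (p * A * t)
Numerator: V * H = 943 * 9.8 = 9241.4
Denominator: p * A * t = 4.8 * 17.6 * 1.3 = 109.824
P = 9241.4 / 109.824 = 84.1474


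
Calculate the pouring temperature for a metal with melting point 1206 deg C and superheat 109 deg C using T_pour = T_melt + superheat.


Formula: T_pour = T_melt + Superheat
T_pour = 1206 + 109 = 1315 deg C

Final answer: 1315 deg C


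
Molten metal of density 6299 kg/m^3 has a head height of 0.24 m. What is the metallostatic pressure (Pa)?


Formula: P = rho * g * h
rho * g = 6299 * 9.81 = 61793.19 N/m^3
P = 61793.19 * 0.24 = 14830.3656 Pa

Answer: 14830.3656 Pa


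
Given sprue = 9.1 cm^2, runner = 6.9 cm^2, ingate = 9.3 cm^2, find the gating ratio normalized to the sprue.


Sprue:Runner:Ingate = 1 : 6.9/9.1 : 9.3/9.1 = 1:0.76:1.02

1:0.76:1.02


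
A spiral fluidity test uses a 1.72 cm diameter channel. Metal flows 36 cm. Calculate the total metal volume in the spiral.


Formula: V = pi * (d/2)^2 * L  (cylinder volume)
Radius = 1.72/2 = 0.86 cm
V = pi * 0.86^2 * 36 = 83.6468 cm^3

83.6468 cm^3


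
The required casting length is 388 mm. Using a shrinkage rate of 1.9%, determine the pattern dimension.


Formula: L_pattern = L_casting * (1 + shrinkage_rate/100)
Shrinkage factor = 1 + 1.9/100 = 1.019
L_pattern = 388 mm * 1.019 = 395.3720 mm

Answer: 395.3720 mm


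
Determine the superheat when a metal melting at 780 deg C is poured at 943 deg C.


Formula: Superheat = T_pour - T_melt
Superheat = 943 - 780 = 163 deg C

Final answer: 163 deg C


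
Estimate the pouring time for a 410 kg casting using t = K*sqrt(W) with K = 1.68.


Formula: t = K * sqrt(W)
sqrt(W) = sqrt(410) = 20.24846
t = 1.68 * 20.24846 = 34.0174 s

34.0174 s


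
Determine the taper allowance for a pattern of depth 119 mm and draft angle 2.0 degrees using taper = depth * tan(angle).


Formula: taper = depth * tan(draft_angle)
tan(2.0 deg) = 0.0349208
taper = 119 mm * 0.0349208 = 4.1556 mm

Final answer: 4.1556 mm


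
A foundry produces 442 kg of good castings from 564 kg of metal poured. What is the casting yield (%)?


Formula: Casting Yield = (W_good / W_total) * 100
Yield = (442 kg / 564 kg) * 100 = 78.3688%


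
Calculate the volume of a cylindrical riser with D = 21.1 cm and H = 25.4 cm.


Formula: V = pi * (D/2)^2 * H  (cylinder volume)
Radius = D/2 = 21.1/2 = 10.55 cm
V = pi * 10.55^2 * 25.4 = 8881.5448 cm^3


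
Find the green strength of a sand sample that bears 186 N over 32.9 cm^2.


Formula: Compressive Strength = Force / Area
Strength = 186 N / 32.9 cm^2 = 5.6535 N/cm^2


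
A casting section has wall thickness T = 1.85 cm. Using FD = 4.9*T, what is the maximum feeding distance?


Formula: FD = 4.9 * T  (riser feeding-distance rule)
FD = 4.9 * 1.85 cm = 9.0650 cm

Final answer: 9.0650 cm


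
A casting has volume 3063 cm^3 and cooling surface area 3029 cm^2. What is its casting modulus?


Formula: Casting Modulus M = V / A
M = 3063 cm^3 / 3029 cm^2 = 1.0112 cm

1.0112 cm


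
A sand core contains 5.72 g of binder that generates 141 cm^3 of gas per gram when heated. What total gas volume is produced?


Formula: V_gas = W_binder * gas_evolution_rate
V = 5.72 g * 141 cm^3/g = 806.5200 cm^3


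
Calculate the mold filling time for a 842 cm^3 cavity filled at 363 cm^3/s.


Formula: t_fill = V_mold / Q_flow
t = 842 cm^3 / 363 cm^3/s = 2.3196 s

2.3196 s


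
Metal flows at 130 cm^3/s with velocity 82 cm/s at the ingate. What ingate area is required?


Formula: A_ingate = Q / v  (continuity equation)
A = 130 cm^3/s / 82 cm/s = 1.5854 cm^2

1.5854 cm^2


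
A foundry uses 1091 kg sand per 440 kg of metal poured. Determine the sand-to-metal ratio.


Formula: Sand-to-Metal Ratio = W_sand / W_metal
Ratio = 1091 kg / 440 kg = 2.4795

Answer: 2.4795


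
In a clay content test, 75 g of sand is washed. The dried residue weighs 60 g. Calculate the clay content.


Formula: Clay% = (W_total - W_washed) / W_total * 100
Clay mass = 75 - 60 = 15 g
Clay% = 15 / 75 * 100 = 20.0000%

20.0000%


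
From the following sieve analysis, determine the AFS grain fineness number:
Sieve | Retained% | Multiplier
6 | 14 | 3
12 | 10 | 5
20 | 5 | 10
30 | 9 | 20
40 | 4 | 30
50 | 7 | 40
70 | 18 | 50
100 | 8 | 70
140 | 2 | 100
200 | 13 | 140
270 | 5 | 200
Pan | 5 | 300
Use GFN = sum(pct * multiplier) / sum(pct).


Formula: GFN = sum(pct * multiplier) / sum(pct)
sum(pct * multiplier) = 6702
sum(pct) = 100
GFN = 6702 / 100 = 67.02

67.02


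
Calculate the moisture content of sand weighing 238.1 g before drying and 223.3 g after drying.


Formula: MC = (W_wet - W_dry) / W_wet * 100
Water mass = 238.1 - 223.3 = 14.8 g
MC = 14.8 / 238.1 * 100 = 6.2159%


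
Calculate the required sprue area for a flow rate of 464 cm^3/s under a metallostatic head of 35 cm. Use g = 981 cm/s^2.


Formula: v = sqrt(2*g*h), A = Q/v
Velocity: v = sqrt(2 * 981 * 35) = sqrt(68670) = 262.0496 cm/s
Sprue area: A = Q / v = 464 / 262.0496 = 1.7707 cm^2


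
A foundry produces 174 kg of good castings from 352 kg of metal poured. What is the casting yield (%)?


Formula: Casting Yield = (W_good / W_total) * 100
Yield = (174 kg / 352 kg) * 100 = 49.4318%

Answer: 49.4318%


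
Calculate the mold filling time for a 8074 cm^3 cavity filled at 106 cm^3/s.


Formula: t_fill = V_mold / Q_flow
t = 8074 cm^3 / 106 cm^3/s = 76.1698 s

Final answer: 76.1698 s


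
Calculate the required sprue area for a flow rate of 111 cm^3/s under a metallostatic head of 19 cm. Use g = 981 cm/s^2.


Formula: v = sqrt(2*g*h), A = Q/v
Velocity: v = sqrt(2 * 981 * 19) = sqrt(37278) = 193.0751 cm/s
Sprue area: A = Q / v = 111 / 193.0751 = 0.5749 cm^2

Final answer: 0.5749 cm^2


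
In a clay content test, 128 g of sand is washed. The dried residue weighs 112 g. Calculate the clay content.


Formula: Clay% = (W_total - W_washed) / W_total * 100
Clay mass = 128 - 112 = 16 g
Clay% = 16 / 128 * 100 = 12.5000%

12.5000%


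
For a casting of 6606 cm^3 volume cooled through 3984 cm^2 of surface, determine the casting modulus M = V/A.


Formula: Casting Modulus M = V / A
M = 6606 cm^3 / 3984 cm^2 = 1.6581 cm


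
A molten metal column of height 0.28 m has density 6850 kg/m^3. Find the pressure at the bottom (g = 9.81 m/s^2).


Formula: P = rho * g * h
rho * g = 6850 * 9.81 = 67198.5 N/m^3
P = 67198.5 * 0.28 = 18815.5800 Pa
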